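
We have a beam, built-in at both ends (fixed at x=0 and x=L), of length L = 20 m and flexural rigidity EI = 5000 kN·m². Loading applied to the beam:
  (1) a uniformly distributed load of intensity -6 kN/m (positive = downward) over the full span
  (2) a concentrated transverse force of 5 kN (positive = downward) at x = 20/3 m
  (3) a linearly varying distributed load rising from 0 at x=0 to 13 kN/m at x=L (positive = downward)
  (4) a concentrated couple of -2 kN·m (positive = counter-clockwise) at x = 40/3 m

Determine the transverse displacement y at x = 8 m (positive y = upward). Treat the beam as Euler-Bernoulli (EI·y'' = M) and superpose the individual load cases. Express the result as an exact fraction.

y(8) = -6812/140625 m

Load 1 — uniform load w=-6 kN/m over full span:
  y_1 = -wx²(L-x)²/(24EI) = -(-6)·8²·(20-8)²/(24·5000) = 288/625 m
Load 2 — point force P=5 kN at a=20/3 m (b=L-a=40/3):
  y_2 = -Pa²(L-x)²(3bL-(3b+a)(L-x))/(6L³EI)  [x>a] = -5·(20/3)²·(20-8)²·(3·(40/3)·20-(3·(40/3)+(20/3))·(20-8))/(6·20³·5000) = -4/125 m
Load 3 — triangular load w₀=13 kN/m (0→w₀ over full span):
  y_3 = -w₀x²(L-x)²(x+2L)/(120LEI) = -13·8²·(20-8)²·(8+2·20)/(120·20·5000) = -7488/15625 m
Load 4 — applied couple M₀=-2 kN·m at a=40/3 m (b=L-a=20/3):
  y_4 = (R_Ax³/6 - M_Ax²/2)/EI  [x≤a] with R_A=-2/15, M_A=-2/3 = ((-2/15)·8³/6 - (-2/3)·8²/2)/5000 = 56/28125 m
Superposition: y = Σ y_i = -6812/140625 m ≈ -0.048441 m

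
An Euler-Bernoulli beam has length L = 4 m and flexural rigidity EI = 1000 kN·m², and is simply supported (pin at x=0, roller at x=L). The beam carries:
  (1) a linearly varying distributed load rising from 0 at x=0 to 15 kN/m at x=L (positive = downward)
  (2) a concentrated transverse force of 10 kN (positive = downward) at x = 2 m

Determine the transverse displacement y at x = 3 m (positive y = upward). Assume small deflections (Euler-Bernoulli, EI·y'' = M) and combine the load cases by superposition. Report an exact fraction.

Load 1 — triangular load w₀=15 kN/m (0→w₀ over full span):
  y_1 = -w₀x(7L⁴-10L²x²+3x⁴)/(360LEI) = -15·3·(7·4⁴-10·4²·3²+3·3⁴)/(360·4·1000) = -119/6400 m
Load 2 — point force P=10 kN at a=2 m (b=L-a=2):
  y_2 = -Pa(L-x)(2Lx-a²-x²)/(6LEI)  [x>a] = -10·2·(4-3)·(2·4·3-2²-3²)/(6·4·1000) = -11/1200 m
Superposition: y = Σ y_i = -533/19200 m ≈ -0.027760 m

y(3) = -533/19200 m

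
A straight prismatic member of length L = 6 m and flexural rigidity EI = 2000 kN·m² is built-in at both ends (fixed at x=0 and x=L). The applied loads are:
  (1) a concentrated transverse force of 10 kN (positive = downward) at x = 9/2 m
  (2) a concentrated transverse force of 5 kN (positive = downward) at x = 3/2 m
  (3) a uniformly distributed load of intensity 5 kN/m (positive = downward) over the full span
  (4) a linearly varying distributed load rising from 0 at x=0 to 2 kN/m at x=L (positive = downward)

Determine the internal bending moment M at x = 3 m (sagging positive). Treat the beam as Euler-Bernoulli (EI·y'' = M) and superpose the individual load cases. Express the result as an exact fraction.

M(3) = 189/16 kN·m

Load 1 — point force P=10 kN at a=9/2 m (b=L-a=3/2):
  M_1 = Pb²(3a+b)x/L³ - Pab²/L²  [x≤a] = 10·(3/2)²·(3·(9/2)+(3/2))·3/6³ - 10·(9/2)·(3/2)²/6² = 15/8 kN·m
Load 2 — point force P=5 kN at a=3/2 m (b=L-a=9/2):
  M_2 = Pa²(a+3b)(L-x)/L³ - Pa²b/L²  [x>a] = 5·(3/2)²·((3/2)+3·(9/2))·(6-3)/6³ - 5·(3/2)²·(9/2)/6² = 15/16 kN·m
Load 3 — uniform load w=5 kN/m over full span:
  M_3 = wLx/2 - wL²/12 - wx²/2 = 5·6·3/2 - 5·6²/12 - 5·3²/2 = 15/2 kN·m
Load 4 — triangular load w₀=2 kN/m (0→w₀ over full span):
  M_4 = 3w₀Lx/20 - w₀L²/30 - w₀x³/(6L) = 3·2·6·3/20 - 2·6²/30 - 2·3³/(6·6) = 3/2 kN·m
Superposition: M = Σ M_i = 189/16 kN·m ≈ 11.812500 kN·m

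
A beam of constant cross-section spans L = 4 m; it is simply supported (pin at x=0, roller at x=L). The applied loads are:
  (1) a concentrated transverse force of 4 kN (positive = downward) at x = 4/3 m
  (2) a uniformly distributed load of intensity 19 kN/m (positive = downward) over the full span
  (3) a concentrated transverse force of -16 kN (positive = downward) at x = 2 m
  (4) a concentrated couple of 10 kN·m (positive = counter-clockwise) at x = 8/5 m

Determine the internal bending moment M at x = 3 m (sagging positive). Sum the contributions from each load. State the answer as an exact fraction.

Load 1 — point force P=4 kN at a=4/3 m (b=L-a=8/3):
  M_1 = Pa(L-x)/L  [x>a] = 4·(4/3)·(4-3)/4 = 4/3 kN·m
Load 2 — uniform load w=19 kN/m over full span:
  M_2 = wx(L-x)/2 = 19·3·(4-3)/2 = 57/2 kN·m
Load 3 — point force P=-16 kN at a=2 m (b=L-a=2):
  M_3 = Pa(L-x)/L  [x>a] = (-16)·2·(4-3)/4 = -8 kN·m
Load 4 — applied couple M₀=10 kN·m at a=8/5 m (b=L-a=12/5):
  M_4 = M₀x/L - M₀  [x>a] = 10·3/4 - 10 = -5/2 kN·m
Superposition: M = Σ M_i = 58/3 kN·m ≈ 19.333333 kN·m

M(3) = 58/3 kN·m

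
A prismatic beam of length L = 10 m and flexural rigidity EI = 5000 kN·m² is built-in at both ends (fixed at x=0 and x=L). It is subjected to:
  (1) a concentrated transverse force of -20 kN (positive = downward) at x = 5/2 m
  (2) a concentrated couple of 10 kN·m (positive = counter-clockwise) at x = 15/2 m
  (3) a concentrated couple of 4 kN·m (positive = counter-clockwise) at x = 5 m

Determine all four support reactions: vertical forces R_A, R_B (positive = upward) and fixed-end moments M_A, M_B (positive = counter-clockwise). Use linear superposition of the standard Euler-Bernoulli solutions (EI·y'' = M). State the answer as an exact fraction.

Load 1 — point force P=-20 kN at a=5/2 m (b=L-a=15/2):
  R_A = Pb²(3a+b)/L³ = (-20)·(15/2)²·(3·(5/2)+(15/2))/10³ = -135/8 kN
  M_A = Pab²/L² = (-20)·(5/2)·(15/2)²/10² = -225/8 kN·m
  R_B = Pa²(a+3b)/L³ = (-20)·(5/2)²·((5/2)+3·(15/2))/10³ = -25/8 kN
  M_B = -Pa²b/L² = -(-20)·(5/2)²·(15/2)/10² = 75/8 kN·m
Load 2 — applied couple M₀=10 kN·m at a=15/2 m (b=L-a=5/2):
  R_A = 6M₀ab/L³ = 6·10·(15/2)·(5/2)/10³ = 9/8 kN
  M_A = M₀b(2a-b)/L² = 10·(5/2)·(2·(15/2)-(5/2))/10² = 25/8 kN·m
  R_B = -6M₀ab/L³ = -6·10·(15/2)·(5/2)/10³ = -9/8 kN
  M_B = M₀a(2b-a)/L² = 10·(15/2)·(2·(5/2)-(15/2))/10² = -15/8 kN·m
Load 3 — applied couple M₀=4 kN·m at a=5 m (b=L-a=5):
  R_A = 6M₀ab/L³ = 6·4·5·5/10³ = 3/5 kN
  M_A = M₀b(2a-b)/L² = 4·5·(2·5-5)/10² = 1 kN·m
  R_B = -6M₀ab/L³ = -6·4·5·5/10³ = -3/5 kN
  M_B = M₀a(2b-a)/L² = 4·5·(2·5-5)/10² = 1 kN·m
Superposition: R_A = -303/20 kN, M_A = -24 kN·m, R_B = -97/20 kN, M_B = 17/2 kN·m

R_A = -303/20 kN, M_A = -24 kN·m, R_B = -97/20 kN, M_B = 17/2 kN·m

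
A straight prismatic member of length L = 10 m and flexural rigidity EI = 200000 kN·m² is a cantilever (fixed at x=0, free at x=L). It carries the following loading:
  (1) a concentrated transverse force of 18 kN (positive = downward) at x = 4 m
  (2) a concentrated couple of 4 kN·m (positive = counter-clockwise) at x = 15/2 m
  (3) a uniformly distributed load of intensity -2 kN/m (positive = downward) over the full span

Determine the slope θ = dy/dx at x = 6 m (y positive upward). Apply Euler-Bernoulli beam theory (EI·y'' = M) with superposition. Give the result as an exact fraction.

Load 1 — point force P=18 kN at a=4 m (b=L-a=6):
  θ_1 = -Pa²/(2EI)  [x>a] = -18·4²/(2·200000) = -9/12500 rad
Load 2 — applied couple M₀=4 kN·m at a=15/2 m (b=L-a=5/2):
  θ_2 = M₀x/EI  [x≤a] = 4·6/200000 = 3/25000 rad
Load 3 — uniform load w=-2 kN/m over full span:
  θ_3 = -wx(x²-3Lx+3L²)/(6EI) = -(-2)·6·(6²-3·10·6+3·10²)/(6·200000) = 39/25000 rad
Superposition: θ = Σ θ_i = 3/3125 rad ≈ 0.000960 rad

θ(6) = 3/3125 rad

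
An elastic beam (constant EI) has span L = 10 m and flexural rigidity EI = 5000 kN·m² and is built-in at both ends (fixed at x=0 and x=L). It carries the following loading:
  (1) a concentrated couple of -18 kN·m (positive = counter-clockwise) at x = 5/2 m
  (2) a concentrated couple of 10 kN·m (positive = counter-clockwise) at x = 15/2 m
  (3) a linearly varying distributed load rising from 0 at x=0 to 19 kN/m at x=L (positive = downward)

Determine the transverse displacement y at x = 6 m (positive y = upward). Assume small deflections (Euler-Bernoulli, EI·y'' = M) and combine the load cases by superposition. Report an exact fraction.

y(6) = -27627/500000 m

Load 1 — applied couple M₀=-18 kN·m at a=5/2 m (b=L-a=15/2):
  y_1 = (R_Ax³/6 - M_Ax²/2 - M₀(x-a)²/2)/EI  [x>a] with R_A=-81/40, M_A=27/8 = ((-81/40)·6³/6 - (27/8)·6²/2 - (-18)·(6-(5/2))²/2)/5000 = -117/25000 m
Load 2 — applied couple M₀=10 kN·m at a=15/2 m (b=L-a=5/2):
  y_2 = (R_Ax³/6 - M_Ax²/2)/EI  [x≤a] with R_A=9/8, M_A=25/8 = ((9/8)·6³/6 - (25/8)·6²/2)/5000 = -63/20000 m
Load 3 — triangular load w₀=19 kN/m (0→w₀ over full span):
  y_3 = -w₀x²(L-x)²(x+2L)/(120LEI) = -19·6²·(10-6)²·(6+2·10)/(120·10·5000) = -741/15625 m
Superposition: y = Σ y_i = -27627/500000 m ≈ -0.055254 m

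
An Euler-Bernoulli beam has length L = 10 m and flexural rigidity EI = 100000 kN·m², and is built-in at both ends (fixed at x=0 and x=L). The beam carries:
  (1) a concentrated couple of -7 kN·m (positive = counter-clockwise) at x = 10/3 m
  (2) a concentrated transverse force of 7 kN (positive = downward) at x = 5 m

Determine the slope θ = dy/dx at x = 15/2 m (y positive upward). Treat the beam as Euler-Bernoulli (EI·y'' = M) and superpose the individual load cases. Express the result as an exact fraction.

θ(15/2) = 133/960000 rad

Load 1 — applied couple M₀=-7 kN·m at a=10/3 m (b=L-a=20/3):
  θ_1 = (R_Ax²/2 - M_Ax - M₀(x-a))/EI  [x>a] with R_A=-14/15, M_A=0 = ((-14/15)·(15/2)²/2 - 0·(15/2) - (-7)·((15/2)-(10/3)))/100000 = 7/240000 rad
Load 2 — point force P=7 kN at a=5 m (b=L-a=5):
  θ_2 = Pa²(L-x)(2bL-(3b+a)(L-x))/(2L³EI)  [x>a] = 7·5²·(10-(15/2))·(2·5·10-(3·5+5)·(10-(15/2)))/(2·10³·100000) = 7/64000 rad
Superposition: θ = Σ θ_i = 133/960000 rad ≈ 0.000139 rad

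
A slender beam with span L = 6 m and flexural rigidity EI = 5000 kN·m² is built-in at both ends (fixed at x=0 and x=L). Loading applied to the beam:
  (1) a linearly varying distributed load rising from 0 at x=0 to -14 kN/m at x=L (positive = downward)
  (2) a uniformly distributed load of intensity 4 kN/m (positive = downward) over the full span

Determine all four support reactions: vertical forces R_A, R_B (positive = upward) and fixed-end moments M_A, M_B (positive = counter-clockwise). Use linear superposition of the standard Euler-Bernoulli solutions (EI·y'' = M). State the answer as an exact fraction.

Load 1 — triangular load w₀=-14 kN/m (0→w₀ over full span):
  R_A = 3w₀L/20 = 3·(-14)·6/20 = -63/5 kN
  M_A = w₀L²/30 = (-14)·6²/30 = -84/5 kN·m
  R_B = 7w₀L/20 = 7·(-14)·6/20 = -147/5 kN
  M_B = -w₀L²/20 = -(-14)·6²/20 = 126/5 kN·m
Load 2 — uniform load w=4 kN/m over full span:
  R_A = wL/2 = 4·6/2 = 12 kN
  M_A = wL²/12 = 4·6²/12 = 12 kN·m
  R_B = wL/2 = 4·6/2 = 12 kN
  M_B = -wL²/12 = -4·6²/12 = -12 kN·m
Superposition: R_A = -3/5 kN, M_A = -24/5 kN·m, R_B = -87/5 kN, M_B = 66/5 kN·m

R_A = -3/5 kN, M_A = -24/5 kN·m, R_B = -87/5 kN, M_B = 66/5 kN·m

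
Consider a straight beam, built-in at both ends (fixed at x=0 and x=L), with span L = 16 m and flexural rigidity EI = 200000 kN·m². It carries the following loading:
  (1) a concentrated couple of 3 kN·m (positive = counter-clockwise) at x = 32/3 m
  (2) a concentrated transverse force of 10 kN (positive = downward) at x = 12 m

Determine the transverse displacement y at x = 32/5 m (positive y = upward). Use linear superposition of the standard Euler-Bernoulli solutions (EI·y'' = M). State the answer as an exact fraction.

y(32/5) = -556/1171875 m

Load 1 — applied couple M₀=3 kN·m at a=32/3 m (b=L-a=16/3):
  y_1 = (R_Ax³/6 - M_Ax²/2)/EI  [x≤a] with R_A=1/4, M_A=1 = ((1/4)·(32/5)³/6 - 1·(32/5)²/2)/200000 = -56/1171875 m
Load 2 — point force P=10 kN at a=12 m (b=L-a=4):
  y_2 = -Pb²x²(3aL-(3a+b)x)/(6L³EI)  [x≤a] = -10·4²·(32/5)²·(3·12·16-(3·12+4)·(32/5))/(6·16³·200000) = -4/9375 m
Superposition: y = Σ y_i = -556/1171875 m ≈ -0.000474 m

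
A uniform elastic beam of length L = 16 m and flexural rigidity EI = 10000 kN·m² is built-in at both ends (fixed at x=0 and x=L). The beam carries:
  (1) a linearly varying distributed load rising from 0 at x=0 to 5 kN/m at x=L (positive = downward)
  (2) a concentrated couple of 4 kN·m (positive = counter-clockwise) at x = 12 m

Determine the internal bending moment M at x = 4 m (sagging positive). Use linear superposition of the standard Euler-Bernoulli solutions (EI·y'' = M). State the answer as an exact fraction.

Load 1 — triangular load w₀=5 kN/m (0→w₀ over full span):
  M_1 = 3w₀Lx/20 - w₀L²/30 - w₀x³/(6L) = 3·5·16·4/20 - 5·16²/30 - 5·4³/(6·16) = 2 kN·m
Load 2 — applied couple M₀=4 kN·m at a=12 m (b=L-a=4):
  M_2 = R_Ax - M_A  [x≤a] with R_A=9/32, M_A=5/4 = (9/32)·4 - (5/4) = -1/8 kN·m
Superposition: M = Σ M_i = 15/8 kN·m ≈ 1.875000 kN·m

M(4) = 15/8 kN·m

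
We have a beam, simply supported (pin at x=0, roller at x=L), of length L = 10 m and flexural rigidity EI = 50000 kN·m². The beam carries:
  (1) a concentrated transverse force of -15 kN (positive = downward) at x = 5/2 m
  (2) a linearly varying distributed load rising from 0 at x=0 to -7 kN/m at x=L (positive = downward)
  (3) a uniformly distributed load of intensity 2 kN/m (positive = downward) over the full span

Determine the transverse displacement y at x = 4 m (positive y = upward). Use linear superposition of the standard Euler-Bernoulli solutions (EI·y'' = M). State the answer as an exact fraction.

Load 1 — point force P=-15 kN at a=5/2 m (b=L-a=15/2):
  y_1 = -Pa(L-x)(2Lx-a²-x²)/(6LEI)  [x>a] = -(-15)·(5/2)·(10-4)·(2·10·4-(5/2)²-4²)/(6·10·50000) = 693/160000 m
Load 2 — triangular load w₀=-7 kN/m (0→w₀ over full span):
  y_2 = -w₀x(7L⁴-10L²x²+3x⁴)/(360LEI) = -(-7)·4·(7·10⁴-10·10²·4²+3·4⁴)/(360·10·50000) = 7987/937500 m
Load 3 — uniform load w=2 kN/m over full span:
  y_3 = -wx(L³-2Lx²+x³)/(24EI) = -2·4·(10³-2·10·4²+4³)/(24·50000) = -31/6250 m
Superposition: y = Σ y_i = 473443/60000000 m ≈ 0.007891 m

y(4) = 473443/60000000 m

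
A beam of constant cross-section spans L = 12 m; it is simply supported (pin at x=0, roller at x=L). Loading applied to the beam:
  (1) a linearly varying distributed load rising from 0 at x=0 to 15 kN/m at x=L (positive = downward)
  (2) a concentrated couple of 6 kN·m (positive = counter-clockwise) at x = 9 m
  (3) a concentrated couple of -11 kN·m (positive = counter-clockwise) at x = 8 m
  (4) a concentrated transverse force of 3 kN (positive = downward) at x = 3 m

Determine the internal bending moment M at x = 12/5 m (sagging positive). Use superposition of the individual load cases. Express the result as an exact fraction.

Load 1 — triangular load w₀=15 kN/m (0→w₀ over full span):
  M_1 = w₀Lx/6 - w₀x³/(6L) = 15·12·(12/5)/6 - 15·(12/5)³/(6·12) = 1728/25 kN·m
Load 2 — applied couple M₀=6 kN·m at a=9 m (b=L-a=3):
  M_2 = M₀x/L  [x≤a] = 6·(12/5)/12 = 6/5 kN·m
Load 3 — applied couple M₀=-11 kN·m at a=8 m (b=L-a=4):
  M_3 = M₀x/L  [x≤a] = (-11)·(12/5)/12 = -11/5 kN·m
Load 4 — point force P=3 kN at a=3 m (b=L-a=9):
  M_4 = Pbx/L  [x≤a] = 3·9·(12/5)/12 = 27/5 kN·m
Superposition: M = Σ M_i = 1838/25 kN·m ≈ 73.520000 kN·m

M(12/5) = 1838/25 kN·m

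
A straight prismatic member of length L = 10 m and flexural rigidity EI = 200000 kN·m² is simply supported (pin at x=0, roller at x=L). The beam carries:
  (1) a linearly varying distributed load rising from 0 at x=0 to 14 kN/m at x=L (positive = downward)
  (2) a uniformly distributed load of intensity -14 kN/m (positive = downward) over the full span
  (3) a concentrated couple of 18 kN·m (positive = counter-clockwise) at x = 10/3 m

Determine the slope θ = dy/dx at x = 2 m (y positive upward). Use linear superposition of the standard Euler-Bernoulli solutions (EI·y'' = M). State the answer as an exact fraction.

θ(2) = 1121/900000 rad

Load 1 — triangular load w₀=14 kN/m (0→w₀ over full span):
  θ_1 = -w₀(7L⁴-30L²x²+15x⁴)/(360LEI) = -14·(7·10⁴-30·10²·2²+15·2⁴)/(360·10·200000) = -637/562500 rad
Load 2 — uniform load w=-14 kN/m over full span:
  θ_2 = -w(L³-6Lx²+4x³)/(24EI) = -(-14)·(10³-6·10·2²+4·2³)/(24·200000) = 231/100000 rad
Load 3 — applied couple M₀=18 kN·m at a=10/3 m (b=L-a=20/3):
  θ_3 = (M₀x²/(2L)+C₁)/EI  [x≤a] with C₁=M₀(3b²-L²)/(6L)=10 = (18·2²/(2·10)+10)/200000 = 17/250000 rad
Superposition: θ = Σ θ_i = 1121/900000 rad ≈ 0.001246 rad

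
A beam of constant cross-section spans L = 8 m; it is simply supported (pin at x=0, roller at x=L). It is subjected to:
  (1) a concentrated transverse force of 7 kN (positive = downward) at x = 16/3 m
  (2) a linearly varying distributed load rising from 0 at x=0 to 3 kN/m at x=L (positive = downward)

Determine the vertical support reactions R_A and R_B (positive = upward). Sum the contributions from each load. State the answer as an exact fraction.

Load 1 — point force P=7 kN at a=16/3 m (b=L-a=8/3):
  R_A = Pb/L = 7·(8/3)/8 = 7/3 kN
  R_B = Pa/L = 7·(16/3)/8 = 14/3 kN
Load 2 — triangular load w₀=3 kN/m (0→w₀ over full span):
  R_A = w₀L/6 = 3·8/6 = 4 kN
  R_B = w₀L/3 = 3·8/3 = 8 kN
Superposition: R_A = 19/3 kN, R_B = 38/3 kN

R_A = 19/3 kN, R_B = 38/3 kN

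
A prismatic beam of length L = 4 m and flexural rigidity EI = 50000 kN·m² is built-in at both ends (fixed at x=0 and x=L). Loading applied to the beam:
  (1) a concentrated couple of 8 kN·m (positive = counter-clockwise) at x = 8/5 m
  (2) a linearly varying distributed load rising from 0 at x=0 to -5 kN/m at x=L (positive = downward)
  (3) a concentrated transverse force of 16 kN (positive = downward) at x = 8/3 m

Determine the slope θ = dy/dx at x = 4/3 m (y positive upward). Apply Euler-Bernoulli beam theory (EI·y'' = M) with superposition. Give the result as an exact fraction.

Load 1 — applied couple M₀=8 kN·m at a=8/5 m (b=L-a=12/5):
  θ_1 = (R_Ax²/2 - M_Ax)/EI  [x≤a] with R_A=72/25, M_A=24/25 = ((72/25)·(4/3)²/2 - (24/25)·(4/3))/50000 = 2/78125 rad
Load 2 — triangular load w₀=-5 kN/m (0→w₀ over full span):
  θ_2 = -w₀(2x(L-x)(L-2x)(x+2L)+x²(L-x)²)/(120LEI) = -(-5)·(2·(4/3)·(4-(4/3))·(4-2·(4/3))·((4/3)+2·4)+(4/3)²·(4-(4/3))²)/(120·4·50000) = 16/759375 rad
Load 3 — point force P=16 kN at a=8/3 m (b=L-a=4/3):
  θ_3 = -Pb²x(2aL-(3a+b)x)/(2L³EI)  [x≤a] = -16·(4/3)²·(4/3)·(2·(8/3)·4-(3·(8/3)+(4/3))·(4/3))/(2·4³·50000) = -8/151875 rad
Superposition: θ = Σ θ_i = -38/6328125 rad ≈ -0.000006 rad

θ(4/3) = -38/6328125 rad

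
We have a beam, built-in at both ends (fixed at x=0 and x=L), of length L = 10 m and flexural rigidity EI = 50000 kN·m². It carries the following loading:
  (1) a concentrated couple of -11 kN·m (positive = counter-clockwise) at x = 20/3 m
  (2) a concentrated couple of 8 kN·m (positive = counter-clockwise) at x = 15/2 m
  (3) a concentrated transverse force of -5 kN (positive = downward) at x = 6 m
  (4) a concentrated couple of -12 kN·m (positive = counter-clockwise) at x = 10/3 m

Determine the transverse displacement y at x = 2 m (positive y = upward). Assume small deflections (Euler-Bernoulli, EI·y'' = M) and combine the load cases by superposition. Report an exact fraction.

Load 1 — applied couple M₀=-11 kN·m at a=20/3 m (b=L-a=10/3):
  y_1 = (R_Ax³/6 - M_Ax²/2)/EI  [x≤a] with R_A=-22/15, M_A=-11/3 = ((-22/15)·2³/6 - (-11/3)·2²/2)/50000 = 121/1125000 m
Load 2 — applied couple M₀=8 kN·m at a=15/2 m (b=L-a=5/2):
  y_2 = (R_Ax³/6 - M_Ax²/2)/EI  [x≤a] with R_A=9/10, M_A=5/2 = ((9/10)·2³/6 - (5/2)·2²/2)/50000 = -19/250000 m
Load 3 — point force P=-5 kN at a=6 m (b=L-a=4):
  y_3 = -Pb²x²(3aL-(3a+b)x)/(6L³EI)  [x≤a] = -(-5)·4²·2²·(3·6·10-(3·6+4)·2)/(6·10³·50000) = 34/234375 m
Load 4 — applied couple M₀=-12 kN·m at a=10/3 m (b=L-a=20/3):
  y_4 = (R_Ax³/6 - M_Ax²/2)/EI  [x≤a] with R_A=-8/5, M_A=0 = ((-8/5)·2³/6 - 0·2²/2)/50000 = -2/46875 m
Superposition: y = Σ y_i = 1507/11250000 m ≈ 0.000134 m

y(2) = 1507/11250000 m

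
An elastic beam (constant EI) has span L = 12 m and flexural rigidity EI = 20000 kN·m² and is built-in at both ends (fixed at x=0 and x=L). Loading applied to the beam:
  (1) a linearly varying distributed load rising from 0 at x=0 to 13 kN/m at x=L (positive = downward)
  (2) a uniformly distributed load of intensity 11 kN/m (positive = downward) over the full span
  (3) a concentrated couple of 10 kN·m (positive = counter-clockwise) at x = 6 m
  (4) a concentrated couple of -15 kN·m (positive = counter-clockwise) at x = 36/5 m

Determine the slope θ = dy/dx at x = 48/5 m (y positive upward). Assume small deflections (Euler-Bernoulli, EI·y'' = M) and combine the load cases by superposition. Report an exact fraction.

θ(48/5) = 19113/1562500 rad

Load 1 — triangular load w₀=13 kN/m (0→w₀ over full span):
  θ_1 = -w₀(2x(L-x)(L-2x)(x+2L)+x²(L-x)²)/(120LEI) = -13·(2·(48/5)·(12-(48/5))·(12-2·(48/5))·((48/5)+2·12)+(48/5)²·(12-(48/5))²)/(120·12·20000) = 1872/390625 rad
Load 2 — uniform load w=11 kN/m over full span:
  θ_2 = -wx(L-x)(L-2x)/(12EI) = -11·(48/5)·(12-(48/5))·(12-2·(48/5))/(12·20000) = 594/78125 rad
Load 3 — applied couple M₀=10 kN·m at a=6 m (b=L-a=6):
  θ_3 = (R_Ax²/2 - M_Ax - M₀(x-a))/EI  [x>a] with R_A=5/4, M_A=5/2 = ((5/4)·(48/5)²/2 - (5/2)·(48/5) - 10·((48/5)-6))/20000 = -3/25000 rad
Load 4 — applied couple M₀=-15 kN·m at a=36/5 m (b=L-a=24/5):
  θ_4 = (R_Ax²/2 - M_Ax - M₀(x-a))/EI  [x>a] with R_A=-9/5, M_A=-24/5 = ((-9/5)·(48/5)²/2 - (-24/5)·(48/5) - (-15)·((48/5)-(36/5)))/20000 = -27/625000 rad
Superposition: θ = Σ θ_i = 19113/1562500 rad ≈ 0.012232 rad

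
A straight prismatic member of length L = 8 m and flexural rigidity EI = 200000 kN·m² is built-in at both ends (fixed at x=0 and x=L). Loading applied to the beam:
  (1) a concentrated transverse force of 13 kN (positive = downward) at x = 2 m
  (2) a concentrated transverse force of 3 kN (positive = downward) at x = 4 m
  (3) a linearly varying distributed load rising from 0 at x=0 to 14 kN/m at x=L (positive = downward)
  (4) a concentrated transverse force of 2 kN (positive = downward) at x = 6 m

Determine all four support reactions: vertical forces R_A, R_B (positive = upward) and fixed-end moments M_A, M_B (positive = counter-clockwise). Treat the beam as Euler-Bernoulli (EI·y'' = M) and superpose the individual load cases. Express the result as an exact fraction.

Load 1 — point force P=13 kN at a=2 m (b=L-a=6):
  R_A = Pb²(3a+b)/L³ = 13·6²·(3·2+6)/8³ = 351/32 kN
  M_A = Pab²/L² = 13·2·6²/8² = 117/8 kN·m
  R_B = Pa²(a+3b)/L³ = 13·2²·(2+3·6)/8³ = 65/32 kN
  M_B = -Pa²b/L² = -13·2²·6/8² = -39/8 kN·m
Load 2 — point force P=3 kN at a=4 m (b=L-a=4):
  R_A = Pb²(3a+b)/L³ = 3·4²·(3·4+4)/8³ = 3/2 kN
  M_A = Pab²/L² = 3·4·4²/8² = 3 kN·m
  R_B = Pa²(a+3b)/L³ = 3·4²·(4+3·4)/8³ = 3/2 kN
  M_B = -Pa²b/L² = -3·4²·4/8² = -3 kN·m
Load 3 — triangular load w₀=14 kN/m (0→w₀ over full span):
  R_A = 3w₀L/20 = 3·14·8/20 = 84/5 kN
  M_A = w₀L²/30 = 14·8²/30 = 448/15 kN·m
  R_B = 7w₀L/20 = 7·14·8/20 = 196/5 kN
  M_B = -w₀L²/20 = -14·8²/20 = -224/5 kN·m
Load 4 — point force P=2 kN at a=6 m (b=L-a=2):
  R_A = Pb²(3a+b)/L³ = 2·2²·(3·6+2)/8³ = 5/16 kN
  M_A = Pab²/L² = 2·6·2²/8² = 3/4 kN·m
  R_B = Pa²(a+3b)/L³ = 2·6²·(6+3·2)/8³ = 27/16 kN
  M_B = -Pa²b/L² = -2·6²·2/8² = -9/4 kN·m
Superposition: R_A = 4733/160 kN, M_A = 5789/120 kN·m, R_B = 7107/160 kN, M_B = -2197/40 kN·m

R_A = 4733/160 kN, M_A = 5789/120 kN·m, R_B = 7107/160 kN, M_B = -2197/40 kN·m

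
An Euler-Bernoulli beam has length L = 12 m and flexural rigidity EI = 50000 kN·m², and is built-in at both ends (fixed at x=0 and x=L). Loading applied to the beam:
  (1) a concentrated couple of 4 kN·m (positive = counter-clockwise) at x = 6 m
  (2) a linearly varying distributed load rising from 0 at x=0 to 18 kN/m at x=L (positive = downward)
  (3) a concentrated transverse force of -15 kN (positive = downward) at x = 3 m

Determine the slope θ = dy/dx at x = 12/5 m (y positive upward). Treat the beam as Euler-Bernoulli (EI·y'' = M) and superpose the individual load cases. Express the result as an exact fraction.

θ(12/5) = -115977/62500000 rad

Load 1 — applied couple M₀=4 kN·m at a=6 m (b=L-a=6):
  θ_1 = (R_Ax²/2 - M_Ax)/EI  [x≤a] with R_A=1/2, M_A=1 = ((1/2)·(12/5)²/2 - 1·(12/5))/50000 = -3/156250 rad
Load 2 — triangular load w₀=18 kN/m (0→w₀ over full span):
  θ_2 = -w₀(2x(L-x)(L-2x)(x+2L)+x²(L-x)²)/(120LEI) = -18·(2·(12/5)·(12-(12/5))·(12-2·(12/5))·((12/5)+2·12)+(12/5)²·(12-(12/5))²)/(120·12·50000) = -4536/1953125 rad
Load 3 — point force P=-15 kN at a=3 m (b=L-a=9):
  θ_3 = -Pb²x(2aL-(3a+b)x)/(2L³EI)  [x≤a] = -(-15)·9²·(12/5)·(2·3·12-(3·3+9)·(12/5))/(2·12³·50000) = 243/500000 rad
Superposition: θ = Σ θ_i = -115977/62500000 rad ≈ -0.001856 rad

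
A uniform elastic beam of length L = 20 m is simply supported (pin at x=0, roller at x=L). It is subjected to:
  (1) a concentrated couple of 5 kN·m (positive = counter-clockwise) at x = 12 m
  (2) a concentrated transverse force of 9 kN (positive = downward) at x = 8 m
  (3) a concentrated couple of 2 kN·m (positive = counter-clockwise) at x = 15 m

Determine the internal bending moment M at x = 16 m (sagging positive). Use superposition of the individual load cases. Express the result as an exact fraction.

M(16) = 13 kN·m

Load 1 — applied couple M₀=5 kN·m at a=12 m (b=L-a=8):
  M_1 = M₀x/L - M₀  [x>a] = 5·16/20 - 5 = -1 kN·m
Load 2 — point force P=9 kN at a=8 m (b=L-a=12):
  M_2 = Pa(L-x)/L  [x>a] = 9·8·(20-16)/20 = 72/5 kN·m
Load 3 — applied couple M₀=2 kN·m at a=15 m (b=L-a=5):
  M_3 = M₀x/L - M₀  [x>a] = 2·16/20 - 2 = -2/5 kN·m
Superposition: M = Σ M_i = 13 kN·m ≈ 13.000000 kN·m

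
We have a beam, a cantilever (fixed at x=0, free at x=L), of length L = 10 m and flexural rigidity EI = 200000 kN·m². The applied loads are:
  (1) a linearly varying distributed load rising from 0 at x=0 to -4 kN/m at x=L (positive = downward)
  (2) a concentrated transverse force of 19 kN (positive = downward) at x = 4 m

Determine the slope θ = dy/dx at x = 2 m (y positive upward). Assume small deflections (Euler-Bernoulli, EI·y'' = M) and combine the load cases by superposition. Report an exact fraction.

Load 1 — triangular load w₀=-4 kN/m (0→w₀ over full span):
  θ_1 = (w₀Lx²/4-w₀L²x/3-w₀x⁴/(24L))/EI = ((-4)·10·2²/4-(-4)·10²·2/3-(-4)·2⁴/(24·10))/200000 = 851/750000 rad
Load 2 — point force P=19 kN at a=4 m (b=L-a=6):
  θ_2 = -Px(2a-x)/(2EI)  [x≤a] = -19·2·(2·4-2)/(2·200000) = -57/100000 rad
Superposition: θ = Σ θ_i = 847/1500000 rad ≈ 0.000565 rad

θ(2) = 847/1500000 rad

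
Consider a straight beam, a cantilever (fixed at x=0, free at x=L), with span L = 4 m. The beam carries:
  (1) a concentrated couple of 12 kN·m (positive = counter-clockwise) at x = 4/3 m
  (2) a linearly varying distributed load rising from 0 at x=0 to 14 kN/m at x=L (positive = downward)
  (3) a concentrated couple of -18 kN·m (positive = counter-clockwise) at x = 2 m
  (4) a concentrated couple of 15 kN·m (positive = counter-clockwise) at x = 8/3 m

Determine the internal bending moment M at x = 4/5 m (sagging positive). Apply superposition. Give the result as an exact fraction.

Load 1 — applied couple M₀=12 kN·m at a=4/3 m (b=L-a=8/3):
  M_1 = M₀  [x≤a] = 12 = 12 kN·m
Load 2 — triangular load w₀=14 kN/m (0→w₀ over full span):
  M_2 = w₀Lx/2 - w₀L²/3 - w₀x³/(6L) = 14·4·(4/5)/2 - 14·4²/3 - 14·(4/5)³/(6·4) = -19712/375 kN·m
Load 3 — applied couple M₀=-18 kN·m at a=2 m (b=L-a=2):
  M_3 = M₀  [x≤a] = (-18) = -18 kN·m
Load 4 — applied couple M₀=15 kN·m at a=8/3 m (b=L-a=4/3):
  M_4 = M₀  [x≤a] = 15 = 15 kN·m
Superposition: M = Σ M_i = -16337/375 kN·m ≈ -43.565333 kN·m

M(4/5) = -16337/375 kN·m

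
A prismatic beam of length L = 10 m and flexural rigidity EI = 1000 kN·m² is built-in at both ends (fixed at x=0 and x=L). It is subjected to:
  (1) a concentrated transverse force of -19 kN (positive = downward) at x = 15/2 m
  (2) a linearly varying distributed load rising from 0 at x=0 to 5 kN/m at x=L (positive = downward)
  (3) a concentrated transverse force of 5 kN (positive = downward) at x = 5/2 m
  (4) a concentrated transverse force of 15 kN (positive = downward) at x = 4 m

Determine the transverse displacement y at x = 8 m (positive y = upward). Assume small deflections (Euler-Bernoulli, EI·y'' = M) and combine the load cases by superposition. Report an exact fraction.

Load 1 — point force P=-19 kN at a=15/2 m (b=L-a=5/2):
  y_1 = -Pa²(L-x)²(3bL-(3b+a)(L-x))/(6L³EI)  [x>a] = -(-19)·(15/2)²·(10-8)²·(3·(5/2)·10-(3·(5/2)+(15/2))·(10-8))/(6·10³·1000) = 513/16000 m
Load 2 — triangular load w₀=5 kN/m (0→w₀ over full span):
  y_2 = -w₀x²(L-x)²(x+2L)/(120LEI) = -5·8²·(10-8)²·(8+2·10)/(120·10·1000) = -56/1875 m
Load 3 — point force P=5 kN at a=5/2 m (b=L-a=15/2):
  y_3 = -Pa²(L-x)²(3bL-(3b+a)(L-x))/(6L³EI)  [x>a] = -5·(5/2)²·(10-8)²·(3·(15/2)·10-(3·(15/2)+(5/2))·(10-8))/(6·10³·1000) = -7/1920 m
Load 4 — point force P=15 kN at a=4 m (b=L-a=6):
  y_4 = -Pa²(L-x)²(3bL-(3b+a)(L-x))/(6L³EI)  [x>a] = -15·4²·(10-8)²·(3·6·10-(3·6+4)·(10-8))/(6·10³·1000) = -68/3125 m
Superposition: y = Σ y_i = -2321/100000 m ≈ -0.023210 m

y(8) = -2321/100000 m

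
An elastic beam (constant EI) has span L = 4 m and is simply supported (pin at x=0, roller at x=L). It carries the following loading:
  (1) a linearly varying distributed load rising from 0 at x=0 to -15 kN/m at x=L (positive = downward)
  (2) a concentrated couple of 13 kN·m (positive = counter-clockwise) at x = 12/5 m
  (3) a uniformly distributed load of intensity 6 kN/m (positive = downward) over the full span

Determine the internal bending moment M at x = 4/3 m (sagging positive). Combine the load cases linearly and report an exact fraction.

M(4/3) = 85/27 kN·m

Load 1 — triangular load w₀=-15 kN/m (0→w₀ over full span):
  M_1 = w₀Lx/6 - w₀x³/(6L) = (-15)·4·(4/3)/6 - (-15)·(4/3)³/(6·4) = -320/27 kN·m
Load 2 — applied couple M₀=13 kN·m at a=12/5 m (b=L-a=8/5):
  M_2 = M₀x/L  [x≤a] = 13·(4/3)/4 = 13/3 kN·m
Load 3 — uniform load w=6 kN/m over full span:
  M_3 = wx(L-x)/2 = 6·(4/3)·(4-(4/3))/2 = 32/3 kN·m
Superposition: M = Σ M_i = 85/27 kN·m ≈ 3.148148 kN·m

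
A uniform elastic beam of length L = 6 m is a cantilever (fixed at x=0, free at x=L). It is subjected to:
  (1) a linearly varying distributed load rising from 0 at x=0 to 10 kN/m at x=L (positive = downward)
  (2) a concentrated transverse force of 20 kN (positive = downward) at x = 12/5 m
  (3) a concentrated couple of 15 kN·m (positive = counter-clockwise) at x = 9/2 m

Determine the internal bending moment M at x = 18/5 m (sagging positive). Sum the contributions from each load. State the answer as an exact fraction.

Load 1 — triangular load w₀=10 kN/m (0→w₀ over full span):
  M_1 = w₀Lx/2 - w₀L²/3 - w₀x³/(6L) = 10·6·(18/5)/2 - 10·6²/3 - 10·(18/5)³/(6·6) = -624/25 kN·m
Load 2 — point force P=20 kN at a=12/5 m (b=L-a=18/5):
  M_2 = 0  [x>a] = 0 kN·m
Load 3 — applied couple M₀=15 kN·m at a=9/2 m (b=L-a=3/2):
  M_3 = M₀  [x≤a] = 15 = 15 kN·m
Superposition: M = Σ M_i = -249/25 kN·m ≈ -9.960000 kN·m

M(18/5) = -249/25 kN·m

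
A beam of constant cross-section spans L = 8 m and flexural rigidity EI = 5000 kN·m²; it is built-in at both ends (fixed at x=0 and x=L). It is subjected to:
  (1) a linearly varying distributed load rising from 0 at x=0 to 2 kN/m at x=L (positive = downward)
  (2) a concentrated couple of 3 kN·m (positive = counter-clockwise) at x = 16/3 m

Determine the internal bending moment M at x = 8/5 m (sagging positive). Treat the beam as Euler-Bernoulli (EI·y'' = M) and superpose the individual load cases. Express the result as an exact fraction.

M(8/5) = -299/375 kN·m

Load 1 — triangular load w₀=2 kN/m (0→w₀ over full span):
  M_1 = 3w₀Lx/20 - w₀L²/30 - w₀x³/(6L) = 3·2·8·(8/5)/20 - 2·8²/30 - 2·(8/5)³/(6·8) = -224/375 kN·m
Load 2 — applied couple M₀=3 kN·m at a=16/3 m (b=L-a=8/3):
  M_2 = R_Ax - M_A  [x≤a] with R_A=1/2, M_A=1 = (1/2)·(8/5) - 1 = -1/5 kN·m
Superposition: M = Σ M_i = -299/375 kN·m ≈ -0.797333 kN·m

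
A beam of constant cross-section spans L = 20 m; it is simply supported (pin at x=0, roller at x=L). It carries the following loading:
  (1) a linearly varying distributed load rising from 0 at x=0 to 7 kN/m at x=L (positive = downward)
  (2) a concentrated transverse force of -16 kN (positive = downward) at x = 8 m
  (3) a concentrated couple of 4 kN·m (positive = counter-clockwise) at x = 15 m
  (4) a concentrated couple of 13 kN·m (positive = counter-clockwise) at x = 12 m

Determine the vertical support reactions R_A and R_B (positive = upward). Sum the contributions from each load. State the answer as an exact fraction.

Load 1 — triangular load w₀=7 kN/m (0→w₀ over full span):
  R_A = w₀L/6 = 7·20/6 = 70/3 kN
  R_B = w₀L/3 = 7·20/3 = 140/3 kN
Load 2 — point force P=-16 kN at a=8 m (b=L-a=12):
  R_A = Pb/L = (-16)·12/20 = -48/5 kN
  R_B = Pa/L = (-16)·8/20 = -32/5 kN
Load 3 — applied couple M₀=4 kN·m at a=15 m (b=L-a=5):
  R_A = M₀/L = 4/20 = 1/5 kN
  R_B = -M₀/L = -4/20 = -1/5 kN
Load 4 — applied couple M₀=13 kN·m at a=12 m (b=L-a=8):
  R_A = M₀/L = 13/20 kN
  R_B = -M₀/L = -13/20 kN
Superposition: R_A = 175/12 kN, R_B = 473/12 kN

R_A = 175/12 kN, R_B = 473/12 kN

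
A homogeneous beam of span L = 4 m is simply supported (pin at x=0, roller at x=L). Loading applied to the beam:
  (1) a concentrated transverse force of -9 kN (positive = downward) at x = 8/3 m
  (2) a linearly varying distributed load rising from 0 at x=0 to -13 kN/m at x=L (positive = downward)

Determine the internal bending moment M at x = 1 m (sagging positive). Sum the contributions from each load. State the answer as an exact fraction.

M(1) = -89/8 kN·m

Load 1 — point force P=-9 kN at a=8/3 m (b=L-a=4/3):
  M_1 = Pbx/L  [x≤a] = (-9)·(4/3)·1/4 = -3 kN·m
Load 2 — triangular load w₀=-13 kN/m (0→w₀ over full span):
  M_2 = w₀Lx/6 - w₀x³/(6L) = (-13)·4·1/6 - (-13)·1³/(6·4) = -65/8 kN·m
Superposition: M = Σ M_i = -89/8 kN·m ≈ -11.125000 kN·m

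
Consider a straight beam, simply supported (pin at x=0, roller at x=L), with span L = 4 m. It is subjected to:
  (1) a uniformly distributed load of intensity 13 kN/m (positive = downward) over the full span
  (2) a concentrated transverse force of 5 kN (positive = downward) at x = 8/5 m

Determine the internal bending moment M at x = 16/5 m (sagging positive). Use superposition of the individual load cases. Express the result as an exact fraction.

Load 1 — uniform load w=13 kN/m over full span:
  M_1 = wx(L-x)/2 = 13·(16/5)·(4-(16/5))/2 = 416/25 kN·m
Load 2 — point force P=5 kN at a=8/5 m (b=L-a=12/5):
  M_2 = Pa(L-x)/L  [x>a] = 5·(8/5)·(4-(16/5))/4 = 8/5 kN·m
Superposition: M = Σ M_i = 456/25 kN·m ≈ 18.240000 kN·m

M(16/5) = 456/25 kN·m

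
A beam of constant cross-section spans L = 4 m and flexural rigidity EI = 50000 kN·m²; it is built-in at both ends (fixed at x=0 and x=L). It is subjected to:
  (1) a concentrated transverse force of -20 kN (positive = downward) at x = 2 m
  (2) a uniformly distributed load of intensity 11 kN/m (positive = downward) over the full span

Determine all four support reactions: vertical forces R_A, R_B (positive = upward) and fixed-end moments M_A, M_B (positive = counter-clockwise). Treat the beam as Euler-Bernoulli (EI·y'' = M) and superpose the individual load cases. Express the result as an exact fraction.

Load 1 — point force P=-20 kN at a=2 m (b=L-a=2):
  R_A = Pb²(3a+b)/L³ = (-20)·2²·(3·2+2)/4³ = -10 kN
  M_A = Pab²/L² = (-20)·2·2²/4² = -10 kN·m
  R_B = Pa²(a+3b)/L³ = (-20)·2²·(2+3·2)/4³ = -10 kN
  M_B = -Pa²b/L² = -(-20)·2²·2/4² = 10 kN·m
Load 2 — uniform load w=11 kN/m over full span:
  R_A = wL/2 = 11·4/2 = 22 kN
  M_A = wL²/12 = 11·4²/12 = 44/3 kN·m
  R_B = wL/2 = 11·4/2 = 22 kN
  M_B = -wL²/12 = -11·4²/12 = -44/3 kN·m
Superposition: R_A = 12 kN, M_A = 14/3 kN·m, R_B = 12 kN, M_B = -14/3 kN·m

R_A = 12 kN, M_A = 14/3 kN·m, R_B = 12 kN, M_B = -14/3 kN·m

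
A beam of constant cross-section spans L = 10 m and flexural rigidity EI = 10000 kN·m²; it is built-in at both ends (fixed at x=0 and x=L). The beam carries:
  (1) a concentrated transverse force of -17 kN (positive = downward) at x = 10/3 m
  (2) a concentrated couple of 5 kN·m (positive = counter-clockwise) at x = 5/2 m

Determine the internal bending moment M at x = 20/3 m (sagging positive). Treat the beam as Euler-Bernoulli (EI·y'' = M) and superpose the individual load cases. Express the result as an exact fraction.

M(20/3) = -3125/1296 kN·m

Load 1 — point force P=-17 kN at a=10/3 m (b=L-a=20/3):
  M_1 = Pa²(a+3b)(L-x)/L³ - Pa²b/L²  [x>a] = (-17)·(10/3)²·((10/3)+3·(20/3))·(10-(20/3))/10³ - (-17)·(10/3)²·(20/3)/10² = -170/81 kN·m
Load 2 — applied couple M₀=5 kN·m at a=5/2 m (b=L-a=15/2):
  M_2 = R_Ax - M_A - M₀  [x>a] with R_A=9/16, M_A=-15/16 = (9/16)·(20/3) - (-15/16) - 5 = -5/16 kN·m
Superposition: M = Σ M_i = -3125/1296 kN·m ≈ -2.411265 kN·m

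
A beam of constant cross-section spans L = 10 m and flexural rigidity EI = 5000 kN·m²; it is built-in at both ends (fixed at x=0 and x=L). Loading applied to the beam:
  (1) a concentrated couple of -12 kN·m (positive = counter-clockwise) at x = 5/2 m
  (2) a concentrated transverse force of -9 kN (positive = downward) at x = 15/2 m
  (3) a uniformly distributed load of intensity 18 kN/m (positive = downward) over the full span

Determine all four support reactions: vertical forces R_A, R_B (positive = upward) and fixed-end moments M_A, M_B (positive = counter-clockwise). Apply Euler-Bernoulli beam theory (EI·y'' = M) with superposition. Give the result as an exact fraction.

Load 1 — applied couple M₀=-12 kN·m at a=5/2 m (b=L-a=15/2):
  R_A = 6M₀ab/L³ = 6·(-12)·(5/2)·(15/2)/10³ = -27/20 kN
  M_A = M₀b(2a-b)/L² = (-12)·(15/2)·(2·(5/2)-(15/2))/10² = 9/4 kN·m
  R_B = -6M₀ab/L³ = -6·(-12)·(5/2)·(15/2)/10³ = 27/20 kN
  M_B = M₀a(2b-a)/L² = (-12)·(5/2)·(2·(15/2)-(5/2))/10² = -15/4 kN·m
Load 2 — point force P=-9 kN at a=15/2 m (b=L-a=5/2):
  R_A = Pb²(3a+b)/L³ = (-9)·(5/2)²·(3·(15/2)+(5/2))/10³ = -45/32 kN
  M_A = Pab²/L² = (-9)·(15/2)·(5/2)²/10² = -135/32 kN·m
  R_B = Pa²(a+3b)/L³ = (-9)·(15/2)²·((15/2)+3·(5/2))/10³ = -243/32 kN
  M_B = -Pa²b/L² = -(-9)·(15/2)²·(5/2)/10² = 405/32 kN·m
Load 3 — uniform load w=18 kN/m over full span:
  R_A = wL/2 = 18·10/2 = 90 kN
  M_A = wL²/12 = 18·10²/12 = 150 kN·m
  R_B = wL/2 = 18·10/2 = 90 kN
  M_B = -wL²/12 = -18·10²/12 = -150 kN·m
Superposition: R_A = 13959/160 kN, M_A = 4737/32 kN·m, R_B = 13401/160 kN, M_B = -4515/32 kN·m

R_A = 13959/160 kN, M_A = 4737/32 kN·m, R_B = 13401/160 kN, M_B = -4515/32 kN·m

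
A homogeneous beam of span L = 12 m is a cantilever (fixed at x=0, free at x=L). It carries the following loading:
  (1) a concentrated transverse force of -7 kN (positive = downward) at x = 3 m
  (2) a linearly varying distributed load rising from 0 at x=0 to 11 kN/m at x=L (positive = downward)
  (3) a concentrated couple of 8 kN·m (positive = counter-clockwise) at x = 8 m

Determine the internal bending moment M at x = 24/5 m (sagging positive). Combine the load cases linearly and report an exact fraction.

M(24/5) = -27512/125 kN·m

Load 1 — point force P=-7 kN at a=3 m (b=L-a=9):
  M_1 = 0  [x>a] = 0 kN·m
Load 2 — triangular load w₀=11 kN/m (0→w₀ over full span):
  M_2 = w₀Lx/2 - w₀L²/3 - w₀x³/(6L) = 11·12·(24/5)/2 - 11·12²/3 - 11·(24/5)³/(6·12) = -28512/125 kN·m
Load 3 — applied couple M₀=8 kN·m at a=8 m (b=L-a=4):
  M_3 = M₀  [x≤a] = 8 = 8 kN·m
Superposition: M = Σ M_i = -27512/125 kN·m ≈ -220.096000 kN·m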